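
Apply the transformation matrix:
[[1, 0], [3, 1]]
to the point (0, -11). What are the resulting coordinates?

Matrix multiplication:
[[1, 0], [3, 1]] × [0, -11]ᵀ
= [(1)(0) + (0)(-11), (3)(0) + (1)(-11)]ᵀ
= [0, -11]ᵀ
Result: (0, -11)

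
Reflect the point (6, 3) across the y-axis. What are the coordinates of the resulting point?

Reflection across y-axis: (6, 3) → (-6, 3)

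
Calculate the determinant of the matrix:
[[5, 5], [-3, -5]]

For a 2×2 matrix [[a, b], [c, d]], det = ad - bc
det = (5)(-5) - (5)(-3) = -25 - -15 = -10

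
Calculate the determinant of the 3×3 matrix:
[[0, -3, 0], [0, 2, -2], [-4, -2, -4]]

Expansion along first row:
det = 0·det([[2,-2],[-2,-4]]) - -3·det([[0,-2],[-4,-4]]) + 0·det([[0,2],[-4,-2]])
    = 0·(2·-4 - -2·-2) - -3·(0·-4 - -2·-4) + 0·(0·-2 - 2·-4)
    = 0·-12 - -3·-8 + 0·8
    = 0 + -24 + 0 = -24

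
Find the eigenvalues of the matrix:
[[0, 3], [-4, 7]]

Characteristic equation: det(A - λI) = 0
λ² - (trace)λ + (det) = 0
trace = 0 + 7 = 7, det = (0)(7) - (3)(-4) = 12
λ² - (7)λ + (12) = 0
λ = (7 ± √((7)² - 4·(12))) / 2 = (7 ± √1) / 2
Solving: λ = 3, 4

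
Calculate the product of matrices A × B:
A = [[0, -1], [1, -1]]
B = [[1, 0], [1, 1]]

Matrix multiplication:
C[0][0] = 0×1 + -1×1 = -1
C[0][1] = 0×0 + -1×1 = -1
C[1][0] = 1×1 + -1×1 = 0
C[1][1] = 1×0 + -1×1 = -1
Result: [[-1, -1], [0, -1]]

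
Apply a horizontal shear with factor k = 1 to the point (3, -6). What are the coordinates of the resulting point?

Shear matrix for horizontal shear with factor k = 1:
[[1, 1], [0, 1]]
Result: (3, -6) → (-3, -6)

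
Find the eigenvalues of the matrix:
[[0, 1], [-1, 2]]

Characteristic equation: det(A - λI) = 0
λ² - (trace)λ + (det) = 0
trace = 0 + 2 = 2, det = (0)(2) - (1)(-1) = 1
λ² - (2)λ + (1) = 0
λ = (2 ± √((2)² - 4·(1))) / 2 = (2 ± √0) / 2
Solving: λ = 1, 1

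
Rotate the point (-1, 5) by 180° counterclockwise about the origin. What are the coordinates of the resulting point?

Rotation matrix for 180°: [[cos 180°, -sin 180°], [sin 180°, cos 180°]] = [[-1, 0], [0, -1]]
[[-1, 0], [0, -1]] × [-1, 5]ᵀ = [1, -5]ᵀ
Result: (1, -5)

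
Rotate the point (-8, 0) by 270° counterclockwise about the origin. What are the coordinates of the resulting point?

Rotation matrix for 270°: [[cos 270°, -sin 270°], [sin 270°, cos 270°]] = [[0, 1], [-1, 0]]
[[0, 1], [-1, 0]] × [-8, 0]ᵀ = [0, 8]ᵀ
Result: (0, 8)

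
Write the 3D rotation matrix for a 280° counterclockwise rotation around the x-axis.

Rotation matrix for counterclockwise 280° around x-axis:
cos(280°) = 0.1736, sin(280°) = -0.9848
Result: [[1, 0, 0], [0, 0.1736, 0.9848], [0, -0.9848, 0.1736]]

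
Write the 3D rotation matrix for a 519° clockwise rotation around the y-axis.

Rotation matrix for clockwise 519° around y-axis:
A clockwise rotation by 519° is a counterclockwise rotation by -519°.
cos(-519°) = -0.9336, sin(-519°) = -0.3584
Result: [[-0.9336, 0, -0.3584], [0, 1, 0], [0.3584, 0, -0.9336]]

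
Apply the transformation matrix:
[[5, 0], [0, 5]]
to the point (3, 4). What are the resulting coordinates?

Matrix multiplication:
[[5, 0], [0, 5]] × [3, 4]ᵀ
= [(5)(3) + (0)(4), (0)(3) + (5)(4)]ᵀ
= [15, 20]ᵀ
Result: (15, 20)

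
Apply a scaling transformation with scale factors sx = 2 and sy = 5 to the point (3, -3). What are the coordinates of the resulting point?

Scaling matrix:
[[2, 0], [0, 5]]
Result: (3 × 2, -3 × 5) = (6, -15)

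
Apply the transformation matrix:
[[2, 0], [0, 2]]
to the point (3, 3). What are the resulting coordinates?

Matrix multiplication:
[[2, 0], [0, 2]] × [3, 3]ᵀ
= [(2)(3) + (0)(3), (0)(3) + (2)(3)]ᵀ
= [6, 6]ᵀ
Result: (6, 6)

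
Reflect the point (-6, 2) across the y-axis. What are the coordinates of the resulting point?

Reflection across y-axis: (-6, 2) → (6, 2)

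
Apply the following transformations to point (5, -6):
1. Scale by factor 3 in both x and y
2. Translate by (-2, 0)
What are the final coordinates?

Step 1: Scale (5, -6) by 3 → (15, -18)
Step 2: Translate by (-2, 0) → (13, -18)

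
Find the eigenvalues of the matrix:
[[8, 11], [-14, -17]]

Characteristic equation: det(A - λI) = 0
λ² - (trace)λ + (det) = 0
trace = 8 + -17 = -9, det = (8)(-17) - (11)(-14) = 18
λ² - (-9)λ + (18) = 0
λ = (-9 ± √((-9)² - 4·(18))) / 2 = (-9 ± √9) / 2
Solving: λ = -6, -3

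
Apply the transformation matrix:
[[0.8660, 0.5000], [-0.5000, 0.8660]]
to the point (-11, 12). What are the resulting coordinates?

Matrix multiplication:
[[0.8660, 0.5000], [-0.5000, 0.8660]] × [-11, 12]ᵀ
= [(0.8660)(-11) + (0.5000)(12), (-0.5000)(-11) + (0.8660)(12)]ᵀ
= [-3.5260, 15.8920]ᵀ
Result: (-3.5260, 15.8920)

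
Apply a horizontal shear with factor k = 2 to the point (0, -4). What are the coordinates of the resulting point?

Shear matrix for horizontal shear with factor k = 2:
[[1, 2], [0, 1]]
Result: (0, -4) → (-8, -4)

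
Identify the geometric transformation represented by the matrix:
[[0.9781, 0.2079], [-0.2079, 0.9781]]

This matrix represents: rotation by 348° counterclockwise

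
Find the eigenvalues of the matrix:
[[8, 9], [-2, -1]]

Characteristic equation: det(A - λI) = 0
λ² - (trace)λ + (det) = 0
trace = 8 + -1 = 7, det = (8)(-1) - (9)(-2) = 10
λ² - (7)λ + (10) = 0
λ = (7 ± √((7)² - 4·(10))) / 2 = (7 ± √9) / 2
Solving: λ = 2, 5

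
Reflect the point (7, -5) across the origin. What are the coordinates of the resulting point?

Reflection across origin: (7, -5) → (-7, 5)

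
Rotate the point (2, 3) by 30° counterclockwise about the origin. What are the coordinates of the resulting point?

Rotation matrix for 30°: [[cos 30°, -sin 30°], [sin 30°, cos 30°]] ≈ [[0.866025, -0.500000], [0.500000, 0.866025]]
[[0.866025, -0.500000], [0.500000, 0.866025]] × [2, 3]ᵀ ≈ [0.2321, 3.5981]ᵀ
Result: (0.2321, 3.5981)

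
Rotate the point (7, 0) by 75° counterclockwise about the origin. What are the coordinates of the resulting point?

Rotation matrix for 75°: [[cos 75°, -sin 75°], [sin 75°, cos 75°]] ≈ [[0.258819, -0.965926], [0.965926, 0.258819]]
[[0.258819, -0.965926], [0.965926, 0.258819]] × [7, 0]ᵀ ≈ [1.8117, 6.7615]ᵀ
Result: (1.8117, 6.7615)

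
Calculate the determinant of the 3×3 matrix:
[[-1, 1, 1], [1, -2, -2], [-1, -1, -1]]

Expansion along first row:
det = -1·det([[-2,-2],[-1,-1]]) - 1·det([[1,-2],[-1,-1]]) + 1·det([[1,-2],[-1,-1]])
    = -1·(-2·-1 - -2·-1) - 1·(1·-1 - -2·-1) + 1·(1·-1 - -2·-1)
    = -1·0 - 1·-3 + 1·-3
    = 0 + 3 + -3 = 0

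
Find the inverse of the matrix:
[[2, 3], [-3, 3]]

For [[a,b],[c,d]], inverse = (1/det)·[[d,-b],[-c,a]]
det = (2)(3) - (3)(-3) = 6 - -9 = 15
Inverse = (1/15)·[[3, -3], [3, 2]]
= [[1/5, -1/5], [1/5, 2/15]]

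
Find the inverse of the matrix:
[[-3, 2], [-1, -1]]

For [[a,b],[c,d]], inverse = (1/det)·[[d,-b],[-c,a]]
det = (-3)(-1) - (2)(-1) = 3 - -2 = 5
Inverse = (1/5)·[[-1, -2], [1, -3]]
= [[-1/5, -2/5], [1/5, -3/5]]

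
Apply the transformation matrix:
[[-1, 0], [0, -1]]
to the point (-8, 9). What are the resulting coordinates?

Matrix multiplication:
[[-1, 0], [0, -1]] × [-8, 9]ᵀ
= [(-1)(-8) + (0)(9), (0)(-8) + (-1)(9)]ᵀ
= [8, -9]ᵀ
Result: (8, -9)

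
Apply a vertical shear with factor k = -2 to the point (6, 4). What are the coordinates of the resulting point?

Shear matrix for vertical shear with factor k = -2:
[[1, 0], [-2, 1]]
Result: (6, 4) → (6, -8)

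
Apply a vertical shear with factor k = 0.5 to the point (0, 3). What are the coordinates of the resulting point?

Shear matrix for vertical shear with factor k = 0.5:
[[1, 0], [0.50, 1]]
Result: (0, 3) → (0, 3)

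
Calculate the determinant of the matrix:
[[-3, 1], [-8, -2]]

For a 2×2 matrix [[a, b], [c, d]], det = ad - bc
det = (-3)(-2) - (1)(-8) = 6 - -8 = 14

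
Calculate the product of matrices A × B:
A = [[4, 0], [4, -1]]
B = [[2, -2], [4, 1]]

Matrix multiplication:
C[0][0] = 4×2 + 0×4 = 8
C[0][1] = 4×-2 + 0×1 = -8
C[1][0] = 4×2 + -1×4 = 4
C[1][1] = 4×-2 + -1×1 = -9
Result: [[8, -8], [4, -9]]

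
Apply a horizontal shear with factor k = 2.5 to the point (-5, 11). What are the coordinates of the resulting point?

Shear matrix for horizontal shear with factor k = 2.5:
[[1, 2.50], [0, 1]]
Result: (-5, 11) → (22.5, 11)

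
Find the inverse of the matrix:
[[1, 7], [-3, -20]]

For [[a,b],[c,d]], inverse = (1/det)·[[d,-b],[-c,a]]
det = (1)(-20) - (7)(-3) = -20 - -21 = 1
Inverse = [[-20, -7], [3, 1]]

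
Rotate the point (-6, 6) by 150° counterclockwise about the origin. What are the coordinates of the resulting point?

Rotation matrix for 150°: [[cos 150°, -sin 150°], [sin 150°, cos 150°]] ≈ [[-0.866025, -0.500000], [0.500000, -0.866025]]
[[-0.866025, -0.500000], [0.500000, -0.866025]] × [-6, 6]ᵀ ≈ [2.1962, -8.1962]ᵀ
Result: (2.1962, -8.1962)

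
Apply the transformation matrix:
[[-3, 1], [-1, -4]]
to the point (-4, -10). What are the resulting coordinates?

Matrix multiplication:
[[-3, 1], [-1, -4]] × [-4, -10]ᵀ
= [(-3)(-4) + (1)(-10), (-1)(-4) + (-4)(-10)]ᵀ
= [2, 44]ᵀ
Result: (2, 44)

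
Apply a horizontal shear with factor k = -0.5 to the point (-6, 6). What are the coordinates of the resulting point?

Shear matrix for horizontal shear with factor k = -0.5:
[[1, -0.50], [0, 1]]
Result: (-6, 6) → (-9, 6)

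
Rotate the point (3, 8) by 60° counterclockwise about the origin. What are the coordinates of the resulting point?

Rotation matrix for 60°: [[cos 60°, -sin 60°], [sin 60°, cos 60°]] ≈ [[0.500000, -0.866025], [0.866025, 0.500000]]
[[0.500000, -0.866025], [0.866025, 0.500000]] × [3, 8]ᵀ ≈ [-5.4282, 6.5981]ᵀ
Result: (-5.4282, 6.5981)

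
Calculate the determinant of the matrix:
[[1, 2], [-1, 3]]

For a 2×2 matrix [[a, b], [c, d]], det = ad - bc
det = (1)(3) - (2)(-1) = 3 - -2 = 5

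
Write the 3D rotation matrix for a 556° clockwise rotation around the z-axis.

Rotation matrix for clockwise 556° around z-axis:
A clockwise rotation by 556° is a counterclockwise rotation by -556°.
cos(-556°) = -0.9613, sin(-556°) = 0.2756
Result: [[-0.9613, -0.2756, 0], [0.2756, -0.9613, 0], [0, 0, 1]]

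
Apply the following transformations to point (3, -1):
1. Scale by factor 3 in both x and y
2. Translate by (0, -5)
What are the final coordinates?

Step 1: Scale (3, -1) by 3 → (9, -3)
Step 2: Translate by (0, -5) → (9, -8)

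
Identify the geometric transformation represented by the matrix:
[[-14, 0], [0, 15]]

This matrix represents: non-uniform scaling by sx = -14, sy = 15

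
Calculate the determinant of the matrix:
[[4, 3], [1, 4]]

For a 2×2 matrix [[a, b], [c, d]], det = ad - bc
det = (4)(4) - (3)(1) = 16 - 3 = 13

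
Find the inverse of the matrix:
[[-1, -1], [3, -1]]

For [[a,b],[c,d]], inverse = (1/det)·[[d,-b],[-c,a]]
det = (-1)(-1) - (-1)(3) = 1 - -3 = 4
Inverse = (1/4)·[[-1, 1], [-3, -1]]
= [[-1/4, 1/4], [-3/4, -1/4]]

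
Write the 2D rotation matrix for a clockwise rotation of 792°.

Rotation matrix formula: [[cos θ, -sin θ], [sin θ, cos θ]]
A clockwise rotation by 792° is equivalent to a counterclockwise rotation by -792°.
For θ = -792°:
cos(-792°) = 0.3090
sin(-792°) = -0.9511
Result: [[0.3090, 0.9511], [-0.9511, 0.3090]]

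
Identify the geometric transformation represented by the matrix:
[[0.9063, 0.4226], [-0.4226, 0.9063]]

This matrix represents: rotation by 335° counterclockwise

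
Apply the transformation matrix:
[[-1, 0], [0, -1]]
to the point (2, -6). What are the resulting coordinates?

Matrix multiplication:
[[-1, 0], [0, -1]] × [2, -6]ᵀ
= [(-1)(2) + (0)(-6), (0)(2) + (-1)(-6)]ᵀ
= [-2, 6]ᵀ
Result: (-2, 6)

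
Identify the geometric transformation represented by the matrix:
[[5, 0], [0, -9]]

This matrix represents: non-uniform scaling by sx = 5, sy = -9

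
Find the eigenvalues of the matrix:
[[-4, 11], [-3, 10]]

Characteristic equation: det(A - λI) = 0
λ² - (trace)λ + (det) = 0
trace = -4 + 10 = 6, det = (-4)(10) - (11)(-3) = -7
λ² - (6)λ + (-7) = 0
λ = (6 ± √((6)² - 4·(-7))) / 2 = (6 ± √64) / 2
Solving: λ = -1, 7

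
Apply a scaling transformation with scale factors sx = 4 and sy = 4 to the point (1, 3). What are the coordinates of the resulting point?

Scaling matrix:
[[4, 0], [0, 4]]
Result: (1 × 4, 3 × 4) = (4, 12)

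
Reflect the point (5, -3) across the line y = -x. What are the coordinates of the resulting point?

Reflection across line y = -x: (5, -3) → (3, -5)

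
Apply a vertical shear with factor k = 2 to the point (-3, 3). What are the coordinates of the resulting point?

Shear matrix for vertical shear with factor k = 2:
[[1, 0], [2, 1]]
Result: (-3, 3) → (-3, -3)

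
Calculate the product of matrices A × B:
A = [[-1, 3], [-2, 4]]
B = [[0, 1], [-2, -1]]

Matrix multiplication:
C[0][0] = -1×0 + 3×-2 = -6
C[0][1] = -1×1 + 3×-1 = -4
C[1][0] = -2×0 + 4×-2 = -8
C[1][1] = -2×1 + 4×-1 = -6
Result: [[-6, -4], [-8, -6]]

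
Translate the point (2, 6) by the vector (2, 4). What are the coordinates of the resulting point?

Translation by (2, 4) (homogeneous matrix [[1, 0, 2], [0, 1, 4], [0, 0, 1]]):
x' = 2 + 2 = 4
y' = 6 + 4 = 10
Result: (4, 10)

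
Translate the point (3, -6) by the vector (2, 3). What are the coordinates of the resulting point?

Translation by (2, 3) (homogeneous matrix [[1, 0, 2], [0, 1, 3], [0, 0, 1]]):
x' = 3 + 2 = 5
y' = -6 + 3 = -3
Result: (5, -3)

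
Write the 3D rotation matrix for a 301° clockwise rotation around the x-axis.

Rotation matrix for clockwise 301° around x-axis:
A clockwise rotation by 301° is a counterclockwise rotation by -301°.
cos(-301°) = 0.5150, sin(-301°) = 0.8572
Result: [[1, 0, 0], [0, 0.5150, -0.8572], [0, 0.8572, 0.5150]]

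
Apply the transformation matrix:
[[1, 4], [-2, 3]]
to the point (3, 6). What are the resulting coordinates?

Matrix multiplication:
[[1, 4], [-2, 3]] × [3, 6]ᵀ
= [(1)(3) + (4)(6), (-2)(3) + (3)(6)]ᵀ
= [27, 12]ᵀ
Result: (27, 12)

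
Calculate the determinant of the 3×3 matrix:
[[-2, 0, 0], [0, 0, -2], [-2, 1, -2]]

Expansion along first row:
det = -2·det([[0,-2],[1,-2]]) - 0·det([[0,-2],[-2,-2]]) + 0·det([[0,0],[-2,1]])
    = -2·(0·-2 - -2·1) - 0·(0·-2 - -2·-2) + 0·(0·1 - 0·-2)
    = -2·2 - 0·-4 + 0·0
    = -4 + 0 + 0 = -4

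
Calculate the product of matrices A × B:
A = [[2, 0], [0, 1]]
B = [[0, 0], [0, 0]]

Matrix multiplication:
C[0][0] = 2×0 + 0×0 = 0
C[0][1] = 2×0 + 0×0 = 0
C[1][0] = 0×0 + 1×0 = 0
C[1][1] = 0×0 + 1×0 = 0
Result: [[0, 0], [0, 0]]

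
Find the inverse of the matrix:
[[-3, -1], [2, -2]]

For [[a,b],[c,d]], inverse = (1/det)·[[d,-b],[-c,a]]
det = (-3)(-2) - (-1)(2) = 6 - -2 = 8
Inverse = (1/8)·[[-2, 1], [-2, -3]]
= [[-1/4, 1/8], [-1/4, -3/8]]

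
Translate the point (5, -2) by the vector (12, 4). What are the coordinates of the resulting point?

Translation by (12, 4) (homogeneous matrix [[1, 0, 12], [0, 1, 4], [0, 0, 1]]):
x' = 5 + 12 = 17
y' = -2 + 4 = 2
Result: (17, 2)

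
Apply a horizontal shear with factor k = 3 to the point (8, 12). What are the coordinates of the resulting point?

Shear matrix for horizontal shear with factor k = 3:
[[1, 3], [0, 1]]
Result: (8, 12) → (44, 12)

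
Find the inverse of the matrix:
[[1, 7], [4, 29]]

For [[a,b],[c,d]], inverse = (1/det)·[[d,-b],[-c,a]]
det = (1)(29) - (7)(4) = 29 - 28 = 1
Inverse = [[29, -7], [-4, 1]]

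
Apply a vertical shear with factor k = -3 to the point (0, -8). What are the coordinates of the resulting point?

Shear matrix for vertical shear with factor k = -3:
[[1, 0], [-3, 1]]
Result: (0, -8) → (0, -8)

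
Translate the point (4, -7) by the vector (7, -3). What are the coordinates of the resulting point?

Translation by (7, -3) (homogeneous matrix [[1, 0, 7], [0, 1, -3], [0, 0, 1]]):
x' = 4 + 7 = 11
y' = -7 + -3 = -10
Result: (11, -10)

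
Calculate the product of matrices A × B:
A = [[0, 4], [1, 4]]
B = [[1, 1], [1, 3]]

Matrix multiplication:
C[0][0] = 0×1 + 4×1 = 4
C[0][1] = 0×1 + 4×3 = 12
C[1][0] = 1×1 + 4×1 = 5
C[1][1] = 1×1 + 4×3 = 13
Result: [[4, 12], [5, 13]]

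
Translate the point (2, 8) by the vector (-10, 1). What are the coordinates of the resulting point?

Translation by (-10, 1) (homogeneous matrix [[1, 0, -10], [0, 1, 1], [0, 0, 1]]):
x' = 2 + -10 = -8
y' = 8 + 1 = 9
Result: (-8, 9)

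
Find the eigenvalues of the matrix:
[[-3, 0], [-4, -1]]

Characteristic equation: det(A - λI) = 0
λ² - (trace)λ + (det) = 0
trace = -3 + -1 = -4, det = (-3)(-1) - (0)(-4) = 3
λ² - (-4)λ + (3) = 0
λ = (-4 ± √((-4)² - 4·(3))) / 2 = (-4 ± √4) / 2
Solving: λ = -3, -1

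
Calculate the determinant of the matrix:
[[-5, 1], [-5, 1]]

For a 2×2 matrix [[a, b], [c, d]], det = ad - bc
det = (-5)(1) - (1)(-5) = -5 - -5 = 0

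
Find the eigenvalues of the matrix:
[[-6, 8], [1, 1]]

Characteristic equation: det(A - λI) = 0
λ² - (trace)λ + (det) = 0
trace = -6 + 1 = -5, det = (-6)(1) - (8)(1) = -14
λ² - (-5)λ + (-14) = 0
λ = (-5 ± √((-5)² - 4·(-14))) / 2 = (-5 ± √81) / 2
Solving: λ = -7, 2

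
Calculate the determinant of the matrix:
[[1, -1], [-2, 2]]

For a 2×2 matrix [[a, b], [c, d]], det = ad - bc
det = (1)(2) - (-1)(-2) = 2 - 2 = 0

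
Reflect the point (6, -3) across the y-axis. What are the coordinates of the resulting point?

Reflection across y-axis: (6, -3) → (-6, -3)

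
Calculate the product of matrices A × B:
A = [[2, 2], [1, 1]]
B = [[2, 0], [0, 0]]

Matrix multiplication:
C[0][0] = 2×2 + 2×0 = 4
C[0][1] = 2×0 + 2×0 = 0
C[1][0] = 1×2 + 1×0 = 2
C[1][1] = 1×0 + 1×0 = 0
Result: [[4, 0], [2, 0]]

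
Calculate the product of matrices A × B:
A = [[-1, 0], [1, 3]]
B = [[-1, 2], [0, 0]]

Matrix multiplication:
C[0][0] = -1×-1 + 0×0 = 1
C[0][1] = -1×2 + 0×0 = -2
C[1][0] = 1×-1 + 3×0 = -1
C[1][1] = 1×2 + 3×0 = 2
Result: [[1, -2], [-1, 2]]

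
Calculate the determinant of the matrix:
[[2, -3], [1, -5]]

For a 2×2 matrix [[a, b], [c, d]], det = ad - bc
det = (2)(-5) - (-3)(1) = -10 - -3 = -7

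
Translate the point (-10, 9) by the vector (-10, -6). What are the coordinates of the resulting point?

Translation by (-10, -6) (homogeneous matrix [[1, 0, -10], [0, 1, -6], [0, 0, 1]]):
x' = -10 + -10 = -20
y' = 9 + -6 = 3
Result: (-20, 3)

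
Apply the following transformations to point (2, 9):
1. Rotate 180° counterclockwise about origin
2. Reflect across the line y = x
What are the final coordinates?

Step 1: Rotate 180° → (-2, -9)
Step 2: Reflect across line y = x → (-9, -2)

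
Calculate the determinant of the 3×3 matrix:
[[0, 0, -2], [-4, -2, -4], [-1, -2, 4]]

Expansion along first row:
det = 0·det([[-2,-4],[-2,4]]) - 0·det([[-4,-4],[-1,4]]) + -2·det([[-4,-2],[-1,-2]])
    = 0·(-2·4 - -4·-2) - 0·(-4·4 - -4·-1) + -2·(-4·-2 - -2·-1)
    = 0·-16 - 0·-20 + -2·6
    = 0 + 0 + -12 = -12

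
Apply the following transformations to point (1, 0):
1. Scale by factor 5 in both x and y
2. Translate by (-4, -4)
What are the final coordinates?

Step 1: Scale (1, 0) by 5 → (5, 0)
Step 2: Translate by (-4, -4) → (1, -4)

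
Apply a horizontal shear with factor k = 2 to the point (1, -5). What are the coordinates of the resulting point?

Shear matrix for horizontal shear with factor k = 2:
[[1, 2], [0, 1]]
Result: (1, -5) → (-9, -5)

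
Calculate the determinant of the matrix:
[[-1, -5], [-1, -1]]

For a 2×2 matrix [[a, b], [c, d]], det = ad - bc
det = (-1)(-1) - (-5)(-1) = 1 - 5 = -4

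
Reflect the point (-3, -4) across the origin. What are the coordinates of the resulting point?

Reflection across origin: (-3, -4) → (3, 4)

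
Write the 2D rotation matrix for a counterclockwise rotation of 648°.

Rotation matrix formula: [[cos θ, -sin θ], [sin θ, cos θ]]
For θ = 648°:
cos(648°) = 0.3090
sin(648°) = -0.9511
Result: [[0.3090, 0.9511], [-0.9511, 0.3090]]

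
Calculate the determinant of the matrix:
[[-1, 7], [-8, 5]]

For a 2×2 matrix [[a, b], [c, d]], det = ad - bc
det = (-1)(5) - (7)(-8) = -5 - -56 = 51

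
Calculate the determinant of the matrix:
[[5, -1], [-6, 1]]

For a 2×2 matrix [[a, b], [c, d]], det = ad - bc
det = (5)(1) - (-1)(-6) = 5 - 6 = -1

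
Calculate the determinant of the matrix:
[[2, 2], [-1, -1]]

For a 2×2 matrix [[a, b], [c, d]], det = ad - bc
det = (2)(-1) - (2)(-1) = -2 - -2 = 0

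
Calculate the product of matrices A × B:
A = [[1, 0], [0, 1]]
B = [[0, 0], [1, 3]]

Matrix multiplication:
C[0][0] = 1×0 + 0×1 = 0
C[0][1] = 1×0 + 0×3 = 0
C[1][0] = 0×0 + 1×1 = 1
C[1][1] = 0×0 + 1×3 = 3
Result: [[0, 0], [1, 3]]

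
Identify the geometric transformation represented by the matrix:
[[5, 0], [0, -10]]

This matrix represents: non-uniform scaling by sx = 5, sy = -10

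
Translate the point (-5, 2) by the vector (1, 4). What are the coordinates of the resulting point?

Translation by (1, 4) (homogeneous matrix [[1, 0, 1], [0, 1, 4], [0, 0, 1]]):
x' = -5 + 1 = -4
y' = 2 + 4 = 6
Result: (-4, 6)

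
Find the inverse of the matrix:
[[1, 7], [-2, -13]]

For [[a,b],[c,d]], inverse = (1/det)·[[d,-b],[-c,a]]
det = (1)(-13) - (7)(-2) = -13 - -14 = 1
Inverse = [[-13, -7], [2, 1]]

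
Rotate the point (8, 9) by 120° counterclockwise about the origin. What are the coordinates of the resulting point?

Rotation matrix for 120°: [[cos 120°, -sin 120°], [sin 120°, cos 120°]] ≈ [[-0.500000, -0.866025], [0.866025, -0.500000]]
[[-0.500000, -0.866025], [0.866025, -0.500000]] × [8, 9]ᵀ ≈ [-11.7942, 2.4282]ᵀ
Result: (-11.7942, 2.4282)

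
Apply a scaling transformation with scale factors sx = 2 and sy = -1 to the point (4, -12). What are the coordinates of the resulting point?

Scaling matrix:
[[2, 0], [0, -1]]
Result: (4 × 2, -12 × -1) = (8, 12)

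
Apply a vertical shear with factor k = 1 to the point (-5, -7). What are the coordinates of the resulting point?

Shear matrix for vertical shear with factor k = 1:
[[1, 0], [1, 1]]
Result: (-5, -7) → (-5, -12)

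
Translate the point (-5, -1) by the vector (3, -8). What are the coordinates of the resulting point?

Translation by (3, -8) (homogeneous matrix [[1, 0, 3], [0, 1, -8], [0, 0, 1]]):
x' = -5 + 3 = -2
y' = -1 + -8 = -9
Result: (-2, -9)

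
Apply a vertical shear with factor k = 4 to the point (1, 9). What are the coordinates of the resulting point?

Shear matrix for vertical shear with factor k = 4:
[[1, 0], [4, 1]]
Result: (1, 9) → (1, 13)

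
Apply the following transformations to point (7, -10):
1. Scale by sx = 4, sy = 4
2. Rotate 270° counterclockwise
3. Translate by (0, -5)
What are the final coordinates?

Step 1: Scale → (28, -40)
Step 2: Rotate 270° → (-40, -28)
Step 3: Translate → (-40, -33)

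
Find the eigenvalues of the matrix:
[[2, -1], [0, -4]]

Characteristic equation: det(A - λI) = 0
λ² - (trace)λ + (det) = 0
trace = 2 + -4 = -2, det = (2)(-4) - (-1)(0) = -8
λ² - (-2)λ + (-8) = 0
λ = (-2 ± √((-2)² - 4·(-8))) / 2 = (-2 ± √36) / 2
Solving: λ = -4, 2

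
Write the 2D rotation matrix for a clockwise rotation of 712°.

Rotation matrix formula: [[cos θ, -sin θ], [sin θ, cos θ]]
A clockwise rotation by 712° is equivalent to a counterclockwise rotation by -712°.
For θ = -712°:
cos(-712°) = 0.9903
sin(-712°) = 0.1392
Result: [[0.9903, -0.1392], [0.1392, 0.9903]]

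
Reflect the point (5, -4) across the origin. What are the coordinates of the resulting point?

Reflection across origin: (5, -4) → (-5, 4)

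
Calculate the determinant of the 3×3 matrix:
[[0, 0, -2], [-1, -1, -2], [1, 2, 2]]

Expansion along first row:
det = 0·det([[-1,-2],[2,2]]) - 0·det([[-1,-2],[1,2]]) + -2·det([[-1,-1],[1,2]])
    = 0·(-1·2 - -2·2) - 0·(-1·2 - -2·1) + -2·(-1·2 - -1·1)
    = 0·2 - 0·0 + -2·-1
    = 0 + 0 + 2 = 2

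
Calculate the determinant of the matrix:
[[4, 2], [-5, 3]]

For a 2×2 matrix [[a, b], [c, d]], det = ad - bc
det = (4)(3) - (2)(-5) = 12 - -10 = 22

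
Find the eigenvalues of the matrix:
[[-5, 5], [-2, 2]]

Characteristic equation: det(A - λI) = 0
λ² - (trace)λ + (det) = 0
trace = -5 + 2 = -3, det = (-5)(2) - (5)(-2) = 0
λ² - (-3)λ + (0) = 0
λ = (-3 ± √((-3)² - 4·(0))) / 2 = (-3 ± √9) / 2
Solving: λ = -3, 0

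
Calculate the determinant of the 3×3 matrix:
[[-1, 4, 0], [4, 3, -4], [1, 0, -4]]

Expansion along first row:
det = -1·det([[3,-4],[0,-4]]) - 4·det([[4,-4],[1,-4]]) + 0·det([[4,3],[1,0]])
    = -1·(3·-4 - -4·0) - 4·(4·-4 - -4·1) + 0·(4·0 - 3·1)
    = -1·-12 - 4·-12 + 0·-3
    = 12 + 48 + 0 = 60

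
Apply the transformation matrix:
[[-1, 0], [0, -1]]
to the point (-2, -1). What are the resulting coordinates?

Matrix multiplication:
[[-1, 0], [0, -1]] × [-2, -1]ᵀ
= [(-1)(-2) + (0)(-1), (0)(-2) + (-1)(-1)]ᵀ
= [2, 1]ᵀ
Result: (2, 1)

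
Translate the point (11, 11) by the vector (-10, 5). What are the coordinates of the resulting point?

Translation by (-10, 5) (homogeneous matrix [[1, 0, -10], [0, 1, 5], [0, 0, 1]]):
x' = 11 + -10 = 1
y' = 11 + 5 = 16
Result: (1, 16)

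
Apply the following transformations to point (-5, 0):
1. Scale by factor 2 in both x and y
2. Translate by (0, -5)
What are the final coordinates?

Step 1: Scale (-5, 0) by 2 → (-10, 0)
Step 2: Translate by (0, -5) → (-10, -5)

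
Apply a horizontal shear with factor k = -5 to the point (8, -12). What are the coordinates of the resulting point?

Shear matrix for horizontal shear with factor k = -5:
[[1, -5], [0, 1]]
Result: (8, -12) → (68, -12)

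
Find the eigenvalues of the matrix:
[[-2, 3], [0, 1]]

Characteristic equation: det(A - λI) = 0
λ² - (trace)λ + (det) = 0
trace = -2 + 1 = -1, det = (-2)(1) - (3)(0) = -2
λ² - (-1)λ + (-2) = 0
λ = (-1 ± √((-1)² - 4·(-2))) / 2 = (-1 ± √9) / 2
Solving: λ = -2, 1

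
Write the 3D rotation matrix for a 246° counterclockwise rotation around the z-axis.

Rotation matrix for counterclockwise 246° around z-axis:
cos(246°) = -0.4067, sin(246°) = -0.9135
Result: [[-0.4067, 0.9135, 0], [-0.9135, -0.4067, 0], [0, 0, 1]]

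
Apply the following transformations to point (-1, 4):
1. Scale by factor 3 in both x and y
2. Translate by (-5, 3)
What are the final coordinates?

Step 1: Scale (-1, 4) by 3 → (-3, 12)
Step 2: Translate by (-5, 3) → (-8, 15)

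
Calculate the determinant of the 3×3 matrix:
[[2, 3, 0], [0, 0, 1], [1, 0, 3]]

Expansion along first row:
det = 2·det([[0,1],[0,3]]) - 3·det([[0,1],[1,3]]) + 0·det([[0,0],[1,0]])
    = 2·(0·3 - 1·0) - 3·(0·3 - 1·1) + 0·(0·0 - 0·1)
    = 2·0 - 3·-1 + 0·0
    = 0 + 3 + 0 = 3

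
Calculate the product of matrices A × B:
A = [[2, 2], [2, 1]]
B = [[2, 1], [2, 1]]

Matrix multiplication:
C[0][0] = 2×2 + 2×2 = 8
C[0][1] = 2×1 + 2×1 = 4
C[1][0] = 2×2 + 1×2 = 6
C[1][1] = 2×1 + 1×1 = 3
Result: [[8, 4], [6, 3]]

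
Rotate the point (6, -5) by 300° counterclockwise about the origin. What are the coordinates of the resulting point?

Rotation matrix for 300°: [[cos 300°, -sin 300°], [sin 300°, cos 300°]] ≈ [[0.500000, 0.866025], [-0.866025, 0.500000]]
[[0.500000, 0.866025], [-0.866025, 0.500000]] × [6, -5]ᵀ ≈ [-1.3301, -7.6962]ᵀ
Result: (-1.3301, -7.6962)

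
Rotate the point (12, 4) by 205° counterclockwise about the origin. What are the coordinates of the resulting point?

Rotation matrix for 205°: [[cos 205°, -sin 205°], [sin 205°, cos 205°]] ≈ [[-0.906308, 0.422618], [-0.422618, -0.906308]]
[[-0.906308, 0.422618], [-0.422618, -0.906308]] × [12, 4]ᵀ ≈ [-9.1852, -8.6967]ᵀ
Result: (-9.1852, -8.6967)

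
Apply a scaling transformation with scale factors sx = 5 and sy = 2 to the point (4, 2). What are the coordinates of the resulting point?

Scaling matrix:
[[5, 0], [0, 2]]
Result: (4 × 5, 2 × 2) = (20, 4)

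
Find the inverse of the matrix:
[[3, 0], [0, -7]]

For [[a,b],[c,d]], inverse = (1/det)·[[d,-b],[-c,a]]
det = (3)(-7) - (0)(0) = -21 - 0 = -21
Inverse = (1/-21)·[[-7, 0], [0, 3]]
= [[1/3, 0], [0, -1/7]]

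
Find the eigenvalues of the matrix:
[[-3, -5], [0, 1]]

Characteristic equation: det(A - λI) = 0
λ² - (trace)λ + (det) = 0
trace = -3 + 1 = -2, det = (-3)(1) - (-5)(0) = -3
λ² - (-2)λ + (-3) = 0
λ = (-2 ± √((-2)² - 4·(-3))) / 2 = (-2 ± √16) / 2
Solving: λ = -3, 1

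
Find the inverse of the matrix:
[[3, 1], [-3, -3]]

For [[a,b],[c,d]], inverse = (1/det)·[[d,-b],[-c,a]]
det = (3)(-3) - (1)(-3) = -9 - -3 = -6
Inverse = (1/-6)·[[-3, -1], [3, 3]]
= [[1/2, 1/6], [-1/2, -1/2]]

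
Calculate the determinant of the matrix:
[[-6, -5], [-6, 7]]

For a 2×2 matrix [[a, b], [c, d]], det = ad - bc
det = (-6)(7) - (-5)(-6) = -42 - 30 = -72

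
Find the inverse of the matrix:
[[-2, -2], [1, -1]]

For [[a,b],[c,d]], inverse = (1/det)·[[d,-b],[-c,a]]
det = (-2)(-1) - (-2)(1) = 2 - -2 = 4
Inverse = (1/4)·[[-1, 2], [-1, -2]]
= [[-1/4, 1/2], [-1/4, -1/2]]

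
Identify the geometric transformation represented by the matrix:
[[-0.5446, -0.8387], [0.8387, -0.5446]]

This matrix represents: rotation by 123° counterclockwise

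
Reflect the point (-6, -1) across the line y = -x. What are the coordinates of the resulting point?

Reflection across line y = -x: (-6, -1) → (1, 6)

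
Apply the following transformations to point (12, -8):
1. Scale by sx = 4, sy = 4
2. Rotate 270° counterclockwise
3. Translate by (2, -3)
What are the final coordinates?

Step 1: Scale → (48, -32)
Step 2: Rotate 270° → (-32, -48)
Step 3: Translate → (-30, -51)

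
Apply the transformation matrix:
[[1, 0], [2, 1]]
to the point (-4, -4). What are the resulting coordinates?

Matrix multiplication:
[[1, 0], [2, 1]] × [-4, -4]ᵀ
= [(1)(-4) + (0)(-4), (2)(-4) + (1)(-4)]ᵀ
= [-4, -12]ᵀ
Result: (-4, -12)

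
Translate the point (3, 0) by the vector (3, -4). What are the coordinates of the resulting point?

Translation by (3, -4) (homogeneous matrix [[1, 0, 3], [0, 1, -4], [0, 0, 1]]):
x' = 3 + 3 = 6
y' = 0 + -4 = -4
Result: (6, -4)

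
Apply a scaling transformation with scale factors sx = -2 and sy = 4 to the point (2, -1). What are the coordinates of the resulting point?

Scaling matrix:
[[-2, 0], [0, 4]]
Result: (2 × -2, -1 × 4) = (-4, -4)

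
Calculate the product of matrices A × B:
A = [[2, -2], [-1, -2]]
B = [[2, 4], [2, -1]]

Matrix multiplication:
C[0][0] = 2×2 + -2×2 = 0
C[0][1] = 2×4 + -2×-1 = 10
C[1][0] = -1×2 + -2×2 = -6
C[1][1] = -1×4 + -2×-1 = -2
Result: [[0, 10], [-6, -2]]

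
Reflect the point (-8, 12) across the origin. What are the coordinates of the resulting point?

Reflection across origin: (-8, 12) → (8, -12)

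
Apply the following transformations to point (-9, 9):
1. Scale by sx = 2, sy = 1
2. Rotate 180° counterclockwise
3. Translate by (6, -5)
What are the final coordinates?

Step 1: Scale → (-18, 9)
Step 2: Rotate 180° → (18, -9)
Step 3: Translate → (24, -14)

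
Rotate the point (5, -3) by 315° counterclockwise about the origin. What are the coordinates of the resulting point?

Rotation matrix for 315°: [[cos 315°, -sin 315°], [sin 315°, cos 315°]] ≈ [[0.707107, 0.707107], [-0.707107, 0.707107]]
[[0.707107, 0.707107], [-0.707107, 0.707107]] × [5, -3]ᵀ ≈ [1.4142, -5.6569]ᵀ
Result: (1.4142, -5.6569)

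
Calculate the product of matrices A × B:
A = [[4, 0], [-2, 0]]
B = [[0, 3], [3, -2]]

Matrix multiplication:
C[0][0] = 4×0 + 0×3 = 0
C[0][1] = 4×3 + 0×-2 = 12
C[1][0] = -2×0 + 0×3 = 0
C[1][1] = -2×3 + 0×-2 = -6
Result: [[0, 12], [0, -6]]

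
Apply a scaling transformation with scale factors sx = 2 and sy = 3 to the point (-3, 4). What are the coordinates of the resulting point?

Scaling matrix:
[[2, 0], [0, 3]]
Result: (-3 × 2, 4 × 3) = (-6, 12)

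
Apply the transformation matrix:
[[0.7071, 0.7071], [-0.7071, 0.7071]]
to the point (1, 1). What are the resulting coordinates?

Matrix multiplication:
[[0.7071, 0.7071], [-0.7071, 0.7071]] × [1, 1]ᵀ
= [(0.7071)(1) + (0.7071)(1), (-0.7071)(1) + (0.7071)(1)]ᵀ
= [1.4142, 0]ᵀ
Result: (1.4142, 0)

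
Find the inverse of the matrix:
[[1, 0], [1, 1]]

For [[a,b],[c,d]], inverse = (1/det)·[[d,-b],[-c,a]]
det = (1)(1) - (0)(1) = 1 - 0 = 1
Inverse = [[1, 0], [-1, 1]]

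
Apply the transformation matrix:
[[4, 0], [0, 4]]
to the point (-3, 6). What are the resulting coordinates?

Matrix multiplication:
[[4, 0], [0, 4]] × [-3, 6]ᵀ
= [(4)(-3) + (0)(6), (0)(-3) + (4)(6)]ᵀ
= [-12, 24]ᵀ
Result: (-12, 24)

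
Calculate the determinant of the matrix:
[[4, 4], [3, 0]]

For a 2×2 matrix [[a, b], [c, d]], det = ad - bc
det = (4)(0) - (4)(3) = 0 - 12 = -12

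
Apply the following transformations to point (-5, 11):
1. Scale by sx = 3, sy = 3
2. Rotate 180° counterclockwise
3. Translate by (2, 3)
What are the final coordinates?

Step 1: Scale → (-15, 33)
Step 2: Rotate 180° → (15, -33)
Step 3: Translate → (17, -30)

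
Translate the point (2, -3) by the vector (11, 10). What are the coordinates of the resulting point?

Translation by (11, 10) (homogeneous matrix [[1, 0, 11], [0, 1, 10], [0, 0, 1]]):
x' = 2 + 11 = 13
y' = -3 + 10 = 7
Result: (13, 7)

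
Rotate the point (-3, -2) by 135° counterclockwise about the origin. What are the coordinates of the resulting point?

Rotation matrix for 135°: [[cos 135°, -sin 135°], [sin 135°, cos 135°]] ≈ [[-0.707107, -0.707107], [0.707107, -0.707107]]
[[-0.707107, -0.707107], [0.707107, -0.707107]] × [-3, -2]ᵀ ≈ [3.5355, -0.7071]ᵀ
Result: (3.5355, -0.7071)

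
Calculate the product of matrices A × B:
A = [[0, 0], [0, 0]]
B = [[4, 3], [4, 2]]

Matrix multiplication:
C[0][0] = 0×4 + 0×4 = 0
C[0][1] = 0×3 + 0×2 = 0
C[1][0] = 0×4 + 0×4 = 0
C[1][1] = 0×3 + 0×2 = 0
Result: [[0, 0], [0, 0]]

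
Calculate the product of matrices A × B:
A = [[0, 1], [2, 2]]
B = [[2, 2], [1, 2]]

Matrix multiplication:
C[0][0] = 0×2 + 1×1 = 1
C[0][1] = 0×2 + 1×2 = 2
C[1][0] = 2×2 + 2×1 = 6
C[1][1] = 2×2 + 2×2 = 8
Result: [[1, 2], [6, 8]]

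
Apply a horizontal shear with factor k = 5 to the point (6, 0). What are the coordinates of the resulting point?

Shear matrix for horizontal shear with factor k = 5:
[[1, 5], [0, 1]]
Result: (6, 0) → (6, 0)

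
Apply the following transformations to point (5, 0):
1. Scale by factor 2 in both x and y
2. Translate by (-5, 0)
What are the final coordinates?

Step 1: Scale (5, 0) by 2 → (10, 0)
Step 2: Translate by (-5, 0) → (5, 0)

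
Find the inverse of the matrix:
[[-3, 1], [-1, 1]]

For [[a,b],[c,d]], inverse = (1/det)·[[d,-b],[-c,a]]
det = (-3)(1) - (1)(-1) = -3 - -1 = -2
Inverse = (1/-2)·[[1, -1], [1, -3]]
= [[-1/2, 1/2], [-1/2, 3/2]]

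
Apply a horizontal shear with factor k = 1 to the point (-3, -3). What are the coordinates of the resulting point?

Shear matrix for horizontal shear with factor k = 1:
[[1, 1], [0, 1]]
Result: (-3, -3) → (-6, -3)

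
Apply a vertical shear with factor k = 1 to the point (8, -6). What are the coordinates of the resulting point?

Shear matrix for vertical shear with factor k = 1:
[[1, 0], [1, 1]]
Result: (8, -6) → (8, 2)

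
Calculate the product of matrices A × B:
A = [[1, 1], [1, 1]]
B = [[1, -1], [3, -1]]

Matrix multiplication:
C[0][0] = 1×1 + 1×3 = 4
C[0][1] = 1×-1 + 1×-1 = -2
C[1][0] = 1×1 + 1×3 = 4
C[1][1] = 1×-1 + 1×-1 = -2
Result: [[4, -2], [4, -2]]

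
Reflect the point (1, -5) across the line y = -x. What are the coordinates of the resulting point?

Reflection across line y = -x: (1, -5) → (5, -1)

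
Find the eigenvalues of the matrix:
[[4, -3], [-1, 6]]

Characteristic equation: det(A - λI) = 0
λ² - (trace)λ + (det) = 0
trace = 4 + 6 = 10, det = (4)(6) - (-3)(-1) = 21
λ² - (10)λ + (21) = 0
λ = (10 ± √((10)² - 4·(21))) / 2 = (10 ± √16) / 2
Solving: λ = 3, 7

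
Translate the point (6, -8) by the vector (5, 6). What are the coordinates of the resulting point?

Translation by (5, 6) (homogeneous matrix [[1, 0, 5], [0, 1, 6], [0, 0, 1]]):
x' = 6 + 5 = 11
y' = -8 + 6 = -2
Result: (11, -2)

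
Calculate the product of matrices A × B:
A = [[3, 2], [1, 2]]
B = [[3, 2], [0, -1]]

Matrix multiplication:
C[0][0] = 3×3 + 2×0 = 9
C[0][1] = 3×2 + 2×-1 = 4
C[1][0] = 1×3 + 2×0 = 3
C[1][1] = 1×2 + 2×-1 = 0
Result: [[9, 4], [3, 0]]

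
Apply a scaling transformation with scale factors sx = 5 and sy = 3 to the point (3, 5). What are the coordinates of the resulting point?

Scaling matrix:
[[5, 0], [0, 3]]
Result: (3 × 5, 5 × 3) = (15, 15)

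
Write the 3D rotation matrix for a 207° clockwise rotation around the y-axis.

Rotation matrix for clockwise 207° around y-axis:
A clockwise rotation by 207° is a counterclockwise rotation by -207°.
cos(-207°) = -0.8910, sin(-207°) = 0.4540
Result: [[-0.8910, 0, 0.4540], [0, 1, 0], [-0.4540, 0, -0.8910]]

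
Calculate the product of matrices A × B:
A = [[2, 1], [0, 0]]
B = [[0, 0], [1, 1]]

Matrix multiplication:
C[0][0] = 2×0 + 1×1 = 1
C[0][1] = 2×0 + 1×1 = 1
C[1][0] = 0×0 + 0×1 = 0
C[1][1] = 0×0 + 0×1 = 0
Result: [[1, 1], [0, 0]]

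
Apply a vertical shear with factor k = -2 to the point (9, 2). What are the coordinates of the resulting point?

Shear matrix for vertical shear with factor k = -2:
[[1, 0], [-2, 1]]
Result: (9, 2) → (9, -16)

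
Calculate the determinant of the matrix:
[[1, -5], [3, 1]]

For a 2×2 matrix [[a, b], [c, d]], det = ad - bc
det = (1)(1) - (-5)(3) = 1 - -15 = 16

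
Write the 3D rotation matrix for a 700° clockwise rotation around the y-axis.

Rotation matrix for clockwise 700° around y-axis:
A clockwise rotation by 700° is a counterclockwise rotation by -700°.
cos(-700°) = 0.9397, sin(-700°) = 0.3420
Result: [[0.9397, 0, 0.3420], [0, 1, 0], [-0.3420, 0, 0.9397]]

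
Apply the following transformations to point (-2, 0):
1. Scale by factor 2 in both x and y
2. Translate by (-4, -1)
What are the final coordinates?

Step 1: Scale (-2, 0) by 2 → (-4, 0)
Step 2: Translate by (-4, -1) → (-8, -1)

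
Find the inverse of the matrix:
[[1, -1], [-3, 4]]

For [[a,b],[c,d]], inverse = (1/det)·[[d,-b],[-c,a]]
det = (1)(4) - (-1)(-3) = 4 - 3 = 1
Inverse = [[4, 1], [3, 1]]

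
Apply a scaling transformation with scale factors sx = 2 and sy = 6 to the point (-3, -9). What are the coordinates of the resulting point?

Scaling matrix:
[[2, 0], [0, 6]]
Result: (-3 × 2, -9 × 6) = (-6, -54)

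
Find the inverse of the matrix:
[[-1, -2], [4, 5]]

For [[a,b],[c,d]], inverse = (1/det)·[[d,-b],[-c,a]]
det = (-1)(5) - (-2)(4) = -5 - -8 = 3
Inverse = (1/3)·[[5, 2], [-4, -1]]
= [[5/3, 2/3], [-4/3, -1/3]]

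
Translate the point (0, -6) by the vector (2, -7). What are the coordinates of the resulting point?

Translation by (2, -7) (homogeneous matrix [[1, 0, 2], [0, 1, -7], [0, 0, 1]]):
x' = 0 + 2 = 2
y' = -6 + -7 = -13
Result: (2, -13)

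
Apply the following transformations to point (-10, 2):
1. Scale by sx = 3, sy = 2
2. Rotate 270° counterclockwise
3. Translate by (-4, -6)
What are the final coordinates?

Step 1: Scale → (-30, 4)
Step 2: Rotate 270° → (4, 30)
Step 3: Translate → (0, 24)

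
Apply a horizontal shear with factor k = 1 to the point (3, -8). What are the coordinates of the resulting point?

Shear matrix for horizontal shear with factor k = 1:
[[1, 1], [0, 1]]
Result: (3, -8) → (-5, -8)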